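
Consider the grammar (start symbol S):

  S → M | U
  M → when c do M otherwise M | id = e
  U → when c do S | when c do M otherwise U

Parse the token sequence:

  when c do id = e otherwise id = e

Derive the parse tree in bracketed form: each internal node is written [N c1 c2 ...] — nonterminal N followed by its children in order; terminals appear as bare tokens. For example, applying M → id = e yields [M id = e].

S
M
when c do M otherwise M
when c do id = e otherwise M
when c do id = e otherwise id = e

[S [M when c do [M id = e] otherwise [M id = e]]]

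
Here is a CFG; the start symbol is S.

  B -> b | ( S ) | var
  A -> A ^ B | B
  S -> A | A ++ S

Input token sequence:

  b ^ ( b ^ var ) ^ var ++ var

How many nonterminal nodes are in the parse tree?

[S [A [A [A [B b]] ^ [B ( [S [A [A [B b]] ^ [B var]]] )]] ^ [B var]] ++ [S [A [B var]]]]

15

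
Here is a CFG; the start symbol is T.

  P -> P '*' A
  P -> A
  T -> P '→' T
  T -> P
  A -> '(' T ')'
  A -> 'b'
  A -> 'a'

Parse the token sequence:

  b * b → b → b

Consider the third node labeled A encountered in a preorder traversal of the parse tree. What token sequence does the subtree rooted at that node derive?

b

[T [P [P [A b]] * [A b]] → [T [P [A b]] → [T [P [A b]]]]]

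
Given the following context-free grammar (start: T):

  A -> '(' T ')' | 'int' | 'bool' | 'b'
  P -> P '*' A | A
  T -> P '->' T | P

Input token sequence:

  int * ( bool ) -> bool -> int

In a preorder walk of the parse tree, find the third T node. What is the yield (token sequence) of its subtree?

[T [P [P [A int]] * [A ( [T [P [A bool]]] )]] -> [T [P [A bool]] -> [T [P [A int]]]]]

bool -> int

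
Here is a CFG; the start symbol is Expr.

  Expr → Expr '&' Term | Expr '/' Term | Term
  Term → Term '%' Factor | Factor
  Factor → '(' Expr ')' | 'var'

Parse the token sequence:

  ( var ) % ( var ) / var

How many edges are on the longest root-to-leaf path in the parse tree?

[Expr [Expr [Term [Term [Factor ( [Expr [Term [Factor var]]] )]] % [Factor ( [Expr [Term [Factor var]]] )]]] / [Term [Factor var]]]

8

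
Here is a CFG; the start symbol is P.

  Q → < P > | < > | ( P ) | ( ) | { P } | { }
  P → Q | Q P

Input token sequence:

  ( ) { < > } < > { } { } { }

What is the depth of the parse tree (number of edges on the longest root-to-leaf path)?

7

[P [Q ( )] [P [Q { [P [Q < >]] }] [P [Q < >] [P [Q { }] [P [Q { }] [P [Q { }]]]]]]]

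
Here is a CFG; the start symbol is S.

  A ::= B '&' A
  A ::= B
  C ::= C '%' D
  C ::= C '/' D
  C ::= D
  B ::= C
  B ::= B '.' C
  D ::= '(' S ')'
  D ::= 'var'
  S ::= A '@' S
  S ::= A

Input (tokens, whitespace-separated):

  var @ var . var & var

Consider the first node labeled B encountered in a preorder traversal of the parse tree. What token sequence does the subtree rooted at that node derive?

var

[S [A [B [C [D var]]]] @ [S [A [B [B [C [D var]]] . [C [D var]]] & [A [B [C [D var]]]]]]]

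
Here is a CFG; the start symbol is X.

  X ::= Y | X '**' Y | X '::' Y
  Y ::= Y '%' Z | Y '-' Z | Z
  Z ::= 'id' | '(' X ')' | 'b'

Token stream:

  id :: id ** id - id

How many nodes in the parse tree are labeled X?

3

[X [X [X [Y [Z id]]] :: [Y [Z id]]] ** [Y [Y [Z id]] - [Z id]]]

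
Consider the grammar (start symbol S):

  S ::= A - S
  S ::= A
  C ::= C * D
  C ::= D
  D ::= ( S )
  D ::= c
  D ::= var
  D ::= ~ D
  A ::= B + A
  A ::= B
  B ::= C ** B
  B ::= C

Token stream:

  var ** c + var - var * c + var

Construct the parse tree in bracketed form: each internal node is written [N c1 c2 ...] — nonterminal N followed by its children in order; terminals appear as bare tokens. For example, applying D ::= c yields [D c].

[S [A [B [C [D var]] ** [B [C [D c]]]] + [A [B [C [D var]]]]] - [S [A [B [C [C [D var]] * [D c]]] + [A [B [C [D var]]]]]]]

S
A - S
B + A - S
C ** B + A - S
D ** B + A - S
var ** B + A - S
var ** C + A - S
var ** D + A - S
var ** c + A - S
var ** c + B - S
var ** c + C - S
var ** c + D - S
var ** c + var - S
var ** c + var - A
var ** c + var - B + A
var ** c + var - C + A
var ** c + var - C * D + A
var ** c + var - D * D + A
var ** c + var - var * D + A
var ** c + var - var * c + A
var ** c + var - var * c + B
var ** c + var - var * c + C
var ** c + var - var * c + D
var ** c + var - var * c + var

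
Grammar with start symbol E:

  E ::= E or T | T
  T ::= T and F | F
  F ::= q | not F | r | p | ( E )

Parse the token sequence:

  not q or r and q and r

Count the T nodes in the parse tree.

4

[E [E [T [F not [F q]]]] or [T [T [T [F r]] and [F q]] and [F r]]]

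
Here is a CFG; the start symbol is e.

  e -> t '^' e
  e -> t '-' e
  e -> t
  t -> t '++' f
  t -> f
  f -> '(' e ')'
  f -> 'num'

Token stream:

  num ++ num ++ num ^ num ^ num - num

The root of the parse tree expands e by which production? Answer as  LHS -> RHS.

e -> t '^' e

[e [t [t [t [f num]] ++ [f num]] ++ [f num]] ^ [e [t [f num]] ^ [e [t [f num]] - [e [t [f num]]]]]]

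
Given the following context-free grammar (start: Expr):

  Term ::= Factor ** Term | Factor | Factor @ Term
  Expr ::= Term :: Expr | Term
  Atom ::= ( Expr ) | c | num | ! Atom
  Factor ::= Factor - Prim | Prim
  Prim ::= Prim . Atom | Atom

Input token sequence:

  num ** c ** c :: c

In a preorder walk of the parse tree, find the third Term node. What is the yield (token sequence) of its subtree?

[Expr [Term [Factor [Prim [Atom num]]] ** [Term [Factor [Prim [Atom c]]] ** [Term [Factor [Prim [Atom c]]]]]] :: [Expr [Term [Factor [Prim [Atom c]]]]]]

c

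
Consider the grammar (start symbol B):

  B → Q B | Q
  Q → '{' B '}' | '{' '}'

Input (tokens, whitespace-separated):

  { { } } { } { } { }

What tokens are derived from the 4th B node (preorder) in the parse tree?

[B [Q { [B [Q { }]] }] [B [Q { }] [B [Q { }] [B [Q { }]]]]]

{ } { }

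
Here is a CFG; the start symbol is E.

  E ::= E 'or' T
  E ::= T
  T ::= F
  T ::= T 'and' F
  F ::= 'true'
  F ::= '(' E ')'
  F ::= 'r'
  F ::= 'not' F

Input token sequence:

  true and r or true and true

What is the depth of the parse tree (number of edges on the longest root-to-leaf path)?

5

[E [E [T [T [F true]] and [F r]]] or [T [T [F true]] and [F true]]]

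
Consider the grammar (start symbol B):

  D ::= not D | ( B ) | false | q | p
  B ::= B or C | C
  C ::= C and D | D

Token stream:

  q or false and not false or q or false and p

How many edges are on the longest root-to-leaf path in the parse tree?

6

[B [B [B [B [C [D q]]] or [C [C [D false]] and [D not [D false]]]] or [C [D q]]] or [C [C [D false]] and [D p]]]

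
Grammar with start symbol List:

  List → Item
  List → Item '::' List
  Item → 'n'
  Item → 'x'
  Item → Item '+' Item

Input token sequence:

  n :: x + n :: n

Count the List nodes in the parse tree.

[List [Item n] :: [List [Item [Item x] + [Item n]] :: [List [Item n]]]]

3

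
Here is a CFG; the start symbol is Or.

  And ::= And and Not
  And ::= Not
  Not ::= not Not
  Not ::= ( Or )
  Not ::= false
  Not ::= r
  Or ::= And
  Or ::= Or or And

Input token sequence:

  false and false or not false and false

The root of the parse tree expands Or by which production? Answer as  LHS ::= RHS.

Or ::= Or or And

[Or [Or [And [And [Not false]] and [Not false]]] or [And [And [Not not [Not false]]] and [Not false]]]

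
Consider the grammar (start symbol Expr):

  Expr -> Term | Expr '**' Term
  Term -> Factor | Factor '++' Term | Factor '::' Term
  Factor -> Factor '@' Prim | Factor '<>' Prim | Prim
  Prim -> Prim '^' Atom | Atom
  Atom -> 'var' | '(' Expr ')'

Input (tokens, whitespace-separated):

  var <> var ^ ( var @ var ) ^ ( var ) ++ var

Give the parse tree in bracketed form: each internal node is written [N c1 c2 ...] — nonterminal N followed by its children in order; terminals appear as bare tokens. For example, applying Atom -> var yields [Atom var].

[Expr [Term [Factor [Factor [Prim [Atom var]]] <> [Prim [Prim [Prim [Atom var]] ^ [Atom ( [Expr [Term [Factor [Factor [Prim [Atom var]]] @ [Prim [Atom var]]]]] )]] ^ [Atom ( [Expr [Term [Factor [Prim [Atom var]]]]] )]]] ++ [Term [Factor [Prim [Atom var]]]]]]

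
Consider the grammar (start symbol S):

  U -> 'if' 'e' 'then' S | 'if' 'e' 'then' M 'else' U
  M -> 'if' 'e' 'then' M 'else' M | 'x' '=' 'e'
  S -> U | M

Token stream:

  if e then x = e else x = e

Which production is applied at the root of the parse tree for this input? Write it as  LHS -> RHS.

[S [M if e then [M x = e] else [M x = e]]]

S -> M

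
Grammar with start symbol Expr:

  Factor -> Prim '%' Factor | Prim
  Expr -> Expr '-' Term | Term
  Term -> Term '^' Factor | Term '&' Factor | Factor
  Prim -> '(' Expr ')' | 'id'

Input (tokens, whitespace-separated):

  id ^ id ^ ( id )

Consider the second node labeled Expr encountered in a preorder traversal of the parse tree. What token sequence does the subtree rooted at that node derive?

[Expr [Term [Term [Term [Factor [Prim id]]] ^ [Factor [Prim id]]] ^ [Factor [Prim ( [Expr [Term [Factor [Prim id]]]] )]]]]

id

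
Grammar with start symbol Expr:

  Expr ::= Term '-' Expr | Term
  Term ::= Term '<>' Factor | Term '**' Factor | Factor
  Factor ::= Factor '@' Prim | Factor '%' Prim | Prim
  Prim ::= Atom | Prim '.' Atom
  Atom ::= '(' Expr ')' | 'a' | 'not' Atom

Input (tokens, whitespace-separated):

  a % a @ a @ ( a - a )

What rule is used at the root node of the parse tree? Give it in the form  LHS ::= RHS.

[Expr [Term [Factor [Factor [Factor [Factor [Prim [Atom a]]] % [Prim [Atom a]]] @ [Prim [Atom a]]] @ [Prim [Atom ( [Expr [Term [Factor [Prim [Atom a]]]] - [Expr [Term [Factor [Prim [Atom a]]]]]] )]]]]]

Expr ::= Term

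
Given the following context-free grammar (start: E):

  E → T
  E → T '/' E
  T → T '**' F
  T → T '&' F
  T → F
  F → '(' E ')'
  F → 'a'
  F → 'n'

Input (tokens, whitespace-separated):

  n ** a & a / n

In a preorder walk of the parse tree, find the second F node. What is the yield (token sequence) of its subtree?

a

[E [T [T [T [F n]] ** [F a]] & [F a]] / [E [T [F n]]]]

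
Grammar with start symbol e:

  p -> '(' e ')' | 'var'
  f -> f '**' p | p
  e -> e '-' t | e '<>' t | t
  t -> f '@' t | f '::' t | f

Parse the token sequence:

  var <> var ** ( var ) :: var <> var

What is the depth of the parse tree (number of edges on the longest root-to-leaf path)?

[e [e [e [t [f [p var]]]] <> [t [f [f [p var]] ** [p ( [e [t [f [p var]]]] )]] :: [t [f [p var]]]]] <> [t [f [p var]]]]

9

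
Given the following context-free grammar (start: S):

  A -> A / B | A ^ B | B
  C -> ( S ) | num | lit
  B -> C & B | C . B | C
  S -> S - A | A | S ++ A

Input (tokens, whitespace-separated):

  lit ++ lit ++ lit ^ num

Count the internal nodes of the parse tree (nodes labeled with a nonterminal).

15

[S [S [S [A [B [C lit]]]] ++ [A [B [C lit]]]] ++ [A [A [B [C lit]]] ^ [B [C num]]]]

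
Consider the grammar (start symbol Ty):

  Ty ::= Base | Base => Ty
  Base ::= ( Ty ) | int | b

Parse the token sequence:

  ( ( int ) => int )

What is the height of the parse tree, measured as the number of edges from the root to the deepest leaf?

6

[Ty [Base ( [Ty [Base ( [Ty [Base int]] )] => [Ty [Base int]]] )]]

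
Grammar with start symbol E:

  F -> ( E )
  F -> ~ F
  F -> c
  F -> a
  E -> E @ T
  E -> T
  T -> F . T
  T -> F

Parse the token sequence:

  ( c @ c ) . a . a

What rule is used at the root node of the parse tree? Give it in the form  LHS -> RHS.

[E [T [F ( [E [E [T [F c]]] @ [T [F c]]] )] . [T [F a] . [T [F a]]]]]

E -> T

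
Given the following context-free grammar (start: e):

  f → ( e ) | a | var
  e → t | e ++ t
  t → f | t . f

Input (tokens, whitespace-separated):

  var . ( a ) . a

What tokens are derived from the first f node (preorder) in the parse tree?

var

[e [t [t [t [f var]] . [f ( [e [t [f a]]] )]] . [f a]]]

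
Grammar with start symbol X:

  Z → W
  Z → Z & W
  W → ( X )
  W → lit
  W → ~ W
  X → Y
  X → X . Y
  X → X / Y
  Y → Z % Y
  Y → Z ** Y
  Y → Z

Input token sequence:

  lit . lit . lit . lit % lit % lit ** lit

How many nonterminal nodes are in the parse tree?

25

[X [X [X [X [Y [Z [W lit]]]] . [Y [Z [W lit]]]] . [Y [Z [W lit]]]] . [Y [Z [W lit]] % [Y [Z [W lit]] % [Y [Z [W lit]] ** [Y [Z [W lit]]]]]]]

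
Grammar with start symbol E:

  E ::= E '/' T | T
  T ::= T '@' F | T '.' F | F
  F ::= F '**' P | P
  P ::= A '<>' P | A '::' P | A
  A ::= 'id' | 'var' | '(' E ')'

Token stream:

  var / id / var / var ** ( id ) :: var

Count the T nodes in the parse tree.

5

[E [E [E [E [T [F [P [A var]]]]] / [T [F [P [A id]]]]] / [T [F [P [A var]]]]] / [T [F [F [P [A var]]] ** [P [A ( [E [T [F [P [A id]]]]] )] :: [P [A var]]]]]]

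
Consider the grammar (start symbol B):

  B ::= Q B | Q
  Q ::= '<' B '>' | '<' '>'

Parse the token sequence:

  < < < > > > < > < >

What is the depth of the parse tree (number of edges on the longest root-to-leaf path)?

[B [Q < [B [Q < [B [Q < >]] >]] >] [B [Q < >] [B [Q < >]]]]

6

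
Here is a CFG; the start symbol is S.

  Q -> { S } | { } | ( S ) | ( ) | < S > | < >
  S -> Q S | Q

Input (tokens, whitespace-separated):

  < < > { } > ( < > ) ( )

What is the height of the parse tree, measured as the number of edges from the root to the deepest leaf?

[S [Q < [S [Q < >] [S [Q { }]]] >] [S [Q ( [S [Q < >]] )] [S [Q ( )]]]]

5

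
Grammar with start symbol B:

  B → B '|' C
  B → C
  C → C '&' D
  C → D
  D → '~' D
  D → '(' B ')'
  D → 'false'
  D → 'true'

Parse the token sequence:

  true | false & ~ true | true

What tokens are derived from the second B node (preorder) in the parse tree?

true | false & ~ true

[B [B [B [C [D true]]] | [C [C [D false]] & [D ~ [D true]]]] | [C [D true]]]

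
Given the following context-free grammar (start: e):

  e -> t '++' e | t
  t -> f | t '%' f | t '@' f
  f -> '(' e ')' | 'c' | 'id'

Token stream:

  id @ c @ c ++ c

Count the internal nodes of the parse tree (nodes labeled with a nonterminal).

10

[e [t [t [t [f id]] @ [f c]] @ [f c]] ++ [e [t [f c]]]]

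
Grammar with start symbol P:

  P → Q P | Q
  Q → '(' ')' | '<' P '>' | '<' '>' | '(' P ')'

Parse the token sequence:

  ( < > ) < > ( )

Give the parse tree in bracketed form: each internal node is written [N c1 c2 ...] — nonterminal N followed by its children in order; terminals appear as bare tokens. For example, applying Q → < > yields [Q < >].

[P [Q ( [P [Q < >]] )] [P [Q < >] [P [Q ( )]]]]

P
Q P
( P ) P
( Q ) P
( < > ) P
( < > ) Q P
( < > ) < > P
( < > ) < > Q
( < > ) < > ( )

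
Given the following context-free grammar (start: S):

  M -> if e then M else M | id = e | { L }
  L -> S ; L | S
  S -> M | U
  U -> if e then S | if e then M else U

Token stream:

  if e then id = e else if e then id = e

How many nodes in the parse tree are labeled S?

[S [U if e then [M id = e] else [U if e then [S [M id = e]]]]]

2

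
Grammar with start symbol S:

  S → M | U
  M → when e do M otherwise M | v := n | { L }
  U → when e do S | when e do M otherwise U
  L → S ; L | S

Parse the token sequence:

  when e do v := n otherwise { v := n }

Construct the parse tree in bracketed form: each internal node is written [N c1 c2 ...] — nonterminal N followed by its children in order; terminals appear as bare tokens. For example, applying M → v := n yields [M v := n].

[S [M when e do [M v := n] otherwise [M { [L [S [M v := n]]] }]]]

S
M
when e do M otherwise M
when e do v := n otherwise M
when e do v := n otherwise { L }
when e do v := n otherwise { S }
when e do v := n otherwise { M }
when e do v := n otherwise { v := n }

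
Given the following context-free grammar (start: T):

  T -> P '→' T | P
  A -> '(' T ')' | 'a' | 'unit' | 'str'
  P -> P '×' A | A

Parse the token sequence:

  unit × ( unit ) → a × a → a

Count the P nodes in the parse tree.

6

[T [P [P [A unit]] × [A ( [T [P [A unit]]] )]] → [T [P [P [A a]] × [A a]] → [T [P [A a]]]]]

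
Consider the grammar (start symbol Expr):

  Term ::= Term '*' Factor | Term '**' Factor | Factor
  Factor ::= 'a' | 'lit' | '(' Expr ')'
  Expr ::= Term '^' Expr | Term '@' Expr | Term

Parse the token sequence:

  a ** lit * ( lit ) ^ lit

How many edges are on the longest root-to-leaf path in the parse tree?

[Expr [Term [Term [Term [Factor a]] ** [Factor lit]] * [Factor ( [Expr [Term [Factor lit]]] )]] ^ [Expr [Term [Factor lit]]]]

6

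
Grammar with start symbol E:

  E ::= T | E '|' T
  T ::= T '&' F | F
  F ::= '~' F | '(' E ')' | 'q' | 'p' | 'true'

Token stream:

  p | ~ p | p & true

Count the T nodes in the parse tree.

[E [E [E [T [F p]]] | [T [F ~ [F p]]]] | [T [T [F p]] & [F true]]]

4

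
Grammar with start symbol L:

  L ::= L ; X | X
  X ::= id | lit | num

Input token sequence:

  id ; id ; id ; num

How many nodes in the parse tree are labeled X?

[L [L [L [L [X id]] ; [X id]] ; [X id]] ; [X num]]

4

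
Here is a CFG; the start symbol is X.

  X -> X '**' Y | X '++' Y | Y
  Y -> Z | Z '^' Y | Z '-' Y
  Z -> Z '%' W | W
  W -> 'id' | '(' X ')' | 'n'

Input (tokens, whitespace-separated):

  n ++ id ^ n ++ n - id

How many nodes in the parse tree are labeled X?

3

[X [X [X [Y [Z [W n]]]] ++ [Y [Z [W id]] ^ [Y [Z [W n]]]]] ++ [Y [Z [W n]] - [Y [Z [W id]]]]]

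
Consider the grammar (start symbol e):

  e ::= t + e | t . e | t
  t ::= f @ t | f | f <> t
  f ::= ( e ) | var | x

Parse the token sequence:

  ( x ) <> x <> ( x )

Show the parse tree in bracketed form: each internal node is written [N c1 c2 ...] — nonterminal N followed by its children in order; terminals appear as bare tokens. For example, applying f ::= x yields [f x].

[e [t [f ( [e [t [f x]]] )] <> [t [f x] <> [t [f ( [e [t [f x]]] )]]]]]

e
t
f <> t
( e ) <> t
( t ) <> t
( f ) <> t
( x ) <> t
( x ) <> f <> t
( x ) <> x <> t
( x ) <> x <> f
( x ) <> x <> ( e )
( x ) <> x <> ( t )
( x ) <> x <> ( f )
( x ) <> x <> ( x )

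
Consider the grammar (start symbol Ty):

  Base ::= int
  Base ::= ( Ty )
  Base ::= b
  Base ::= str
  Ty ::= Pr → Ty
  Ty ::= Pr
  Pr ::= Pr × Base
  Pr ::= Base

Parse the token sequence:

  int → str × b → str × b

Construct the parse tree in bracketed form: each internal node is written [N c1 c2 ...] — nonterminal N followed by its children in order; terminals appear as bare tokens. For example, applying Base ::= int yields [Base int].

[Ty [Pr [Base int]] → [Ty [Pr [Pr [Base str]] × [Base b]] → [Ty [Pr [Pr [Base str]] × [Base b]]]]]

Ty
Pr → Ty
Base → Ty
int → Ty
int → Pr → Ty
int → Pr × Base → Ty
int → Base × Base → Ty
int → str × Base → Ty
int → str × b → Ty
int → str × b → Pr
int → str × b → Pr × Base
int → str × b → Base × Base
int → str × b → str × Base
int → str × b → str × b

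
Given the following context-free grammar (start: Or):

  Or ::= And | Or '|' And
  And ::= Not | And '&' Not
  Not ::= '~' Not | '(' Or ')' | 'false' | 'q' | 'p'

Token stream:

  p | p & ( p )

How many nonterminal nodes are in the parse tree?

[Or [Or [And [Not p]]] | [And [And [Not p]] & [Not ( [Or [And [Not p]]] )]]]

11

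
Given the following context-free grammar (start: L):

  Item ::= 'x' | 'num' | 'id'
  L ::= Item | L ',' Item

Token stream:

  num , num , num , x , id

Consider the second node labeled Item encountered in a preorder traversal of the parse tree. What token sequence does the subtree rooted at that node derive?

[L [L [L [L [L [Item num]] , [Item num]] , [Item num]] , [Item x]] , [Item id]]

num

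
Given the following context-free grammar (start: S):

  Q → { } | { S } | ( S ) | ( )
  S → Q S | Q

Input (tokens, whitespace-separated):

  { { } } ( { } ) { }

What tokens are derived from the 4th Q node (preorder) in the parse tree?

[S [Q { [S [Q { }]] }] [S [Q ( [S [Q { }]] )] [S [Q { }]]]]

{ }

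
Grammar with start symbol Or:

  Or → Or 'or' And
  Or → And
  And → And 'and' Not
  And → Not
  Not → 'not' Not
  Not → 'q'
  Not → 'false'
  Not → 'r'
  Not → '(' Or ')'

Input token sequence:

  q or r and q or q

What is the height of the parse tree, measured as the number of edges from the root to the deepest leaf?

[Or [Or [Or [And [Not q]]] or [And [And [Not r]] and [Not q]]] or [And [Not q]]]

5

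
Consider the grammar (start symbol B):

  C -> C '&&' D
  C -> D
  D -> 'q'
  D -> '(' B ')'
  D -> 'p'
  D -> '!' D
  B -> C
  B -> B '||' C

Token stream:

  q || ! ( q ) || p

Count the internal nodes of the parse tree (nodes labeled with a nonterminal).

[B [B [B [C [D q]]] || [C [D ! [D ( [B [C [D q]]] )]]]] || [C [D p]]]

13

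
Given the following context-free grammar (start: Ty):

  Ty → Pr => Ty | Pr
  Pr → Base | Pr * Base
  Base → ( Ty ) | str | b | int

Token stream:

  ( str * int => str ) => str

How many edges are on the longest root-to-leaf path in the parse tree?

[Ty [Pr [Base ( [Ty [Pr [Pr [Base str]] * [Base int]] => [Ty [Pr [Base str]]]] )]] => [Ty [Pr [Base str]]]]

7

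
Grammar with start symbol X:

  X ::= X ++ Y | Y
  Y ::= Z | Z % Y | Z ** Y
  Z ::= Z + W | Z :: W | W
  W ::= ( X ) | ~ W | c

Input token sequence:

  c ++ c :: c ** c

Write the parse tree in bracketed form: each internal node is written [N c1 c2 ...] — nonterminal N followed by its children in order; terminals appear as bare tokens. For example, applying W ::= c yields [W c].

X
X ++ Y
Y ++ Y
Z ++ Y
W ++ Y
c ++ Y
c ++ Z ** Y
c ++ Z :: W ** Y
c ++ W :: W ** Y
c ++ c :: W ** Y
c ++ c :: c ** Y
c ++ c :: c ** Z
c ++ c :: c ** W
c ++ c :: c ** c

[X [X [Y [Z [W c]]]] ++ [Y [Z [Z [W c]] :: [W c]] ** [Y [Z [W c]]]]]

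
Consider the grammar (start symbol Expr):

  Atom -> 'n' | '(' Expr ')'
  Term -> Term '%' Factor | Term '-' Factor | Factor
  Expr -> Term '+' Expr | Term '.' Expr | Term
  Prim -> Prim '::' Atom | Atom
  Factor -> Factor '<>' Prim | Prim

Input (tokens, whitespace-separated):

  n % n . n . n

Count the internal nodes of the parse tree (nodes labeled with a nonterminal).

[Expr [Term [Term [Factor [Prim [Atom n]]]] % [Factor [Prim [Atom n]]]] . [Expr [Term [Factor [Prim [Atom n]]]] . [Expr [Term [Factor [Prim [Atom n]]]]]]]

19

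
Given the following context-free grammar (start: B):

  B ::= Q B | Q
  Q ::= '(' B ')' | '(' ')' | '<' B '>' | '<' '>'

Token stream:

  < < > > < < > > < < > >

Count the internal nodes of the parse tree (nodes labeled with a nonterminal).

12

[B [Q < [B [Q < >]] >] [B [Q < [B [Q < >]] >] [B [Q < [B [Q < >]] >]]]]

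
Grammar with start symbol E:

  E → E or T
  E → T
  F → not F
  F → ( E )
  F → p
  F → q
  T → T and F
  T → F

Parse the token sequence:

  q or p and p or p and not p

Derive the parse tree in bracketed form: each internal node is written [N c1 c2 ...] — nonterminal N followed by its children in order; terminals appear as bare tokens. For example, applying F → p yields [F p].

E
E or T
E or T or T
T or T or T
F or T or T
q or T or T
q or T and F or T
q or F and F or T
q or p and F or T
q or p and p or T
q or p and p or T and F
q or p and p or F and F
q or p and p or p and F
q or p and p or p and not F
q or p and p or p and not p

[E [E [E [T [F q]]] or [T [T [F p]] and [F p]]] or [T [T [F p]] and [F not [F p]]]]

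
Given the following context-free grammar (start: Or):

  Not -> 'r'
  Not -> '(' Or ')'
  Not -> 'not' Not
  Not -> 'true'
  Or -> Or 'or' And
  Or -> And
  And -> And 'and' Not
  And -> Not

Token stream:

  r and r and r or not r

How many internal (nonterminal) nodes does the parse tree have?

[Or [Or [And [And [And [Not r]] and [Not r]] and [Not r]]] or [And [Not not [Not r]]]]

11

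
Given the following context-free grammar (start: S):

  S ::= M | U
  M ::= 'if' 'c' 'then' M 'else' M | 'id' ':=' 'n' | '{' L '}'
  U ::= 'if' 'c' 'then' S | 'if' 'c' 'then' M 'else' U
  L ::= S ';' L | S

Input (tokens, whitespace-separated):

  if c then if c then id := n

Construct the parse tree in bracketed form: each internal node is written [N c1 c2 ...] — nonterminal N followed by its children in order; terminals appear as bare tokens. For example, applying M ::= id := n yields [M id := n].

S
U
if c then S
if c then U
if c then if c then S
if c then if c then M
if c then if c then id := n

[S [U if c then [S [U if c then [S [M id := n]]]]]]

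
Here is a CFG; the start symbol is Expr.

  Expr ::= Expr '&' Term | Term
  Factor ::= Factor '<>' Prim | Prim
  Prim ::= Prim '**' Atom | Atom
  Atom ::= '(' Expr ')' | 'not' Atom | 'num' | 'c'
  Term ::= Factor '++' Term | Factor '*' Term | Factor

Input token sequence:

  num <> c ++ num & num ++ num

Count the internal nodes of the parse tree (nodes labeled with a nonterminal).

[Expr [Expr [Term [Factor [Factor [Prim [Atom num]]] <> [Prim [Atom c]]] ++ [Term [Factor [Prim [Atom num]]]]]] & [Term [Factor [Prim [Atom num]]] ++ [Term [Factor [Prim [Atom num]]]]]]

21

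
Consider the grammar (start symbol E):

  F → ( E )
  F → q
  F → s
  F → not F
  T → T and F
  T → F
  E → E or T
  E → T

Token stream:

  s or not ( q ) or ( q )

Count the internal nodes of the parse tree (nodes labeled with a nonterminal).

[E [E [E [T [F s]]] or [T [F not [F ( [E [T [F q]]] )]]]] or [T [F ( [E [T [F q]]] )]]]

16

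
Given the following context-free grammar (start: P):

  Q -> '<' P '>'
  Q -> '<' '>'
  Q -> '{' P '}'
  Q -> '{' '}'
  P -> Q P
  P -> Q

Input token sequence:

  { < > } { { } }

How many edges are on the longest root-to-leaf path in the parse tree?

[P [Q { [P [Q < >]] }] [P [Q { [P [Q { }]] }]]]

5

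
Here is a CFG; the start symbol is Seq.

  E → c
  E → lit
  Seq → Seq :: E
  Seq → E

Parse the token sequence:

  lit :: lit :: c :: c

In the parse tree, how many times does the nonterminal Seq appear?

4

[Seq [Seq [Seq [Seq [E lit]] :: [E lit]] :: [E c]] :: [E c]]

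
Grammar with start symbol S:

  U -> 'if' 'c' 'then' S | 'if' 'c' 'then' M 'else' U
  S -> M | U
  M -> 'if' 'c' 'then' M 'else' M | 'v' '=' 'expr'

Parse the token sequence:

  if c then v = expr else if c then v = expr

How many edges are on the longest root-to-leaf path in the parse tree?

[S [U if c then [M v = expr] else [U if c then [S [M v = expr]]]]]

5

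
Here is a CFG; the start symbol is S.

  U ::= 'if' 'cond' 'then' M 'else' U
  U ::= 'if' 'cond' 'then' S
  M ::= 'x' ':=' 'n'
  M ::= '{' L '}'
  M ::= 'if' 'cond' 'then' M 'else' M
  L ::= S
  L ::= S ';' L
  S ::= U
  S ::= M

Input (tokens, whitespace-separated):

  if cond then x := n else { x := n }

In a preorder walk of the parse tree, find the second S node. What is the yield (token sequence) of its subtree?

[S [M if cond then [M x := n] else [M { [L [S [M x := n]]] }]]]

x := n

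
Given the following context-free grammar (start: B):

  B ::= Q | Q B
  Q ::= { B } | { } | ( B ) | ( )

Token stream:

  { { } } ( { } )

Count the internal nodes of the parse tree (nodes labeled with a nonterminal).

8

[B [Q { [B [Q { }]] }] [B [Q ( [B [Q { }]] )]]]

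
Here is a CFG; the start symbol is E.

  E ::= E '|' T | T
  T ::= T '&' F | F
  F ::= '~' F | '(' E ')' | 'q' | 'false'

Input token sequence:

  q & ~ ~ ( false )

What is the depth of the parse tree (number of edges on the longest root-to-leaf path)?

8

[E [T [T [F q]] & [F ~ [F ~ [F ( [E [T [F false]]] )]]]]]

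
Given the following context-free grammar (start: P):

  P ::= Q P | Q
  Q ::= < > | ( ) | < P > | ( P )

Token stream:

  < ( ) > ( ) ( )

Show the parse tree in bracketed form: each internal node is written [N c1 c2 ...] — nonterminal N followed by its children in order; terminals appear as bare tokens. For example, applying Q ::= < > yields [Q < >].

P
Q P
< P > P
< Q > P
< ( ) > P
< ( ) > Q P
< ( ) > ( ) P
< ( ) > ( ) Q
< ( ) > ( ) ( )

[P [Q < [P [Q ( )]] >] [P [Q ( )] [P [Q ( )]]]]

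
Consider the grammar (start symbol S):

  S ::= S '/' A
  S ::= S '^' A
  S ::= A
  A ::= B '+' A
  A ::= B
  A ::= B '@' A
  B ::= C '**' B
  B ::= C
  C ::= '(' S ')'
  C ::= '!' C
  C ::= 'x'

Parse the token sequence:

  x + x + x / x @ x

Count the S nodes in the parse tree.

[S [S [A [B [C x]] + [A [B [C x]] + [A [B [C x]]]]]] / [A [B [C x]] @ [A [B [C x]]]]]

2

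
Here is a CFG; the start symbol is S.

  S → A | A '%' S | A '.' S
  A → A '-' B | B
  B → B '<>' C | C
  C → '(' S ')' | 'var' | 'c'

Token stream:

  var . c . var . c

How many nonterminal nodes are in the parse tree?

16

[S [A [B [C var]]] . [S [A [B [C c]]] . [S [A [B [C var]]] . [S [A [B [C c]]]]]]]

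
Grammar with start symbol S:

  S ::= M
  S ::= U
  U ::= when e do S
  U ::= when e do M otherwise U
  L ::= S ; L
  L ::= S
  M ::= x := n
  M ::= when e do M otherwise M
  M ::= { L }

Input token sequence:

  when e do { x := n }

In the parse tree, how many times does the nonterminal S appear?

[S [U when e do [S [M { [L [S [M x := n]]] }]]]]

3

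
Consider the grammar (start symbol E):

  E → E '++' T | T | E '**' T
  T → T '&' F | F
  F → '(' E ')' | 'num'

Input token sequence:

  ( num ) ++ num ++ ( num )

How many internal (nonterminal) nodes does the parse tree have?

15

[E [E [E [T [F ( [E [T [F num]]] )]]] ++ [T [F num]]] ++ [T [F ( [E [T [F num]]] )]]]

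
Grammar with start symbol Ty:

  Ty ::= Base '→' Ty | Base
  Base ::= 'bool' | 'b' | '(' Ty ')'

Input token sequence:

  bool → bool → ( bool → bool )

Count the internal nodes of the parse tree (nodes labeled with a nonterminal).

10

[Ty [Base bool] → [Ty [Base bool] → [Ty [Base ( [Ty [Base bool] → [Ty [Base bool]]] )]]]]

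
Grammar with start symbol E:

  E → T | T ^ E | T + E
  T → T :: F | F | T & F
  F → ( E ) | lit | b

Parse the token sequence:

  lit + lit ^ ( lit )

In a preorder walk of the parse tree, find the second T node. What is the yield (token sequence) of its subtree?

lit

[E [T [F lit]] + [E [T [F lit]] ^ [E [T [F ( [E [T [F lit]]] )]]]]]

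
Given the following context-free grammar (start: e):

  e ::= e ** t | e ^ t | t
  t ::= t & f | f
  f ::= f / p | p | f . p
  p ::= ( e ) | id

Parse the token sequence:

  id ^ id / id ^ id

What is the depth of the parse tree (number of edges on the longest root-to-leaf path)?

6

[e [e [e [t [f [p id]]]] ^ [t [f [f [p id]] / [p id]]]] ^ [t [f [p id]]]]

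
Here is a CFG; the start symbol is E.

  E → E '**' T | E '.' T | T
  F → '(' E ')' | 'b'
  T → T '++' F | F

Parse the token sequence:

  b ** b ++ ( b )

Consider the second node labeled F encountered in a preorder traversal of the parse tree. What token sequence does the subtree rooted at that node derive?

[E [E [T [F b]]] ** [T [T [F b]] ++ [F ( [E [T [F b]]] )]]]

b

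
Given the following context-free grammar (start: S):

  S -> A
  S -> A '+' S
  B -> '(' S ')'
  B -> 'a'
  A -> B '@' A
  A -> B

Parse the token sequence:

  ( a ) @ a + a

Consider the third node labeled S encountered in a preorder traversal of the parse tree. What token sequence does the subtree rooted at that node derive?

[S [A [B ( [S [A [B a]]] )] @ [A [B a]]] + [S [A [B a]]]]

a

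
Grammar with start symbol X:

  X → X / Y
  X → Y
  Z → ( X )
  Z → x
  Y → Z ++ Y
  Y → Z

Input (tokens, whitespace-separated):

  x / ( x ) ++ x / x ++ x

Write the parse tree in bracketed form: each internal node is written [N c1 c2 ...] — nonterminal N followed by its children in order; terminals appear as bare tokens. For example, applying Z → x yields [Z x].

X
X / Y
X / Y / Y
Y / Y / Y
Z / Y / Y
x / Y / Y
x / Z ++ Y / Y
x / ( X ) ++ Y / Y
x / ( Y ) ++ Y / Y
x / ( Z ) ++ Y / Y
x / ( x ) ++ Y / Y
x / ( x ) ++ Z / Y
x / ( x ) ++ x / Y
x / ( x ) ++ x / Z ++ Y
x / ( x ) ++ x / x ++ Y
x / ( x ) ++ x / x ++ Z
x / ( x ) ++ x / x ++ x

[X [X [X [Y [Z x]]] / [Y [Z ( [X [Y [Z x]]] )] ++ [Y [Z x]]]] / [Y [Z x] ++ [Y [Z x]]]]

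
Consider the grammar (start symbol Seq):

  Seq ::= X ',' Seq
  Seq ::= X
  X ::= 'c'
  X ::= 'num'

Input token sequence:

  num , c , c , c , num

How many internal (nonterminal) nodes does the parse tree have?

10

[Seq [X num] , [Seq [X c] , [Seq [X c] , [Seq [X c] , [Seq [X num]]]]]]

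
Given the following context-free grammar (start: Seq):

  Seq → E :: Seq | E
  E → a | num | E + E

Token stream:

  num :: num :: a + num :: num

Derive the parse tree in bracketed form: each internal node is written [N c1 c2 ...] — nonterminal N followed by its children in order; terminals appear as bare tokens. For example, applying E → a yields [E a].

[Seq [E num] :: [Seq [E num] :: [Seq [E [E a] + [E num]] :: [Seq [E num]]]]]

Seq
E :: Seq
num :: Seq
num :: E :: Seq
num :: num :: Seq
num :: num :: E :: Seq
num :: num :: E + E :: Seq
num :: num :: a + E :: Seq
num :: num :: a + num :: Seq
num :: num :: a + num :: E
num :: num :: a + num :: num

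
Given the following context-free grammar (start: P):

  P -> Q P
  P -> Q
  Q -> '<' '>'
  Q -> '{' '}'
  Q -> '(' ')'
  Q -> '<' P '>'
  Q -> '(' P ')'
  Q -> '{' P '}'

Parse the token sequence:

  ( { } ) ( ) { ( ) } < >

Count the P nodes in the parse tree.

[P [Q ( [P [Q { }]] )] [P [Q ( )] [P [Q { [P [Q ( )]] }] [P [Q < >]]]]]

6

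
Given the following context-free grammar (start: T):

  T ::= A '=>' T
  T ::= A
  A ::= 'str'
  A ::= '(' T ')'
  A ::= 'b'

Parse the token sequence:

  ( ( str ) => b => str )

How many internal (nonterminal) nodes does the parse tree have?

10

[T [A ( [T [A ( [T [A str]] )] => [T [A b] => [T [A str]]]] )]]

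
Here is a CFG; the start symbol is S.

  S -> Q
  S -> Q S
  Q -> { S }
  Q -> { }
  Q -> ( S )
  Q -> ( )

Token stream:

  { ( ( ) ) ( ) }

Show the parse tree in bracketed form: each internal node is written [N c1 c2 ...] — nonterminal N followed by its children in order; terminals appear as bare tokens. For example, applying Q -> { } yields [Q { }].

[S [Q { [S [Q ( [S [Q ( )]] )] [S [Q ( )]]] }]]

S
Q
{ S }
{ Q S }
{ ( S ) S }
{ ( Q ) S }
{ ( ( ) ) S }
{ ( ( ) ) Q }
{ ( ( ) ) ( ) }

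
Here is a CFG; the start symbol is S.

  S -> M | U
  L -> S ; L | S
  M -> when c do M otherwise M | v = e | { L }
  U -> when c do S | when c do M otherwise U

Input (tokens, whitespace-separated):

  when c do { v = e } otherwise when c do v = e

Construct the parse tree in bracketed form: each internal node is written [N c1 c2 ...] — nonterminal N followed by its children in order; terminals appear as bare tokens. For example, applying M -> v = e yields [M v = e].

[S [U when c do [M { [L [S [M v = e]]] }] otherwise [U when c do [S [M v = e]]]]]

S
U
when c do M otherwise U
when c do { L } otherwise U
when c do { S } otherwise U
when c do { M } otherwise U
when c do { v = e } otherwise U
when c do { v = e } otherwise when c do S
when c do { v = e } otherwise when c do M
when c do { v = e } otherwise when c do v = e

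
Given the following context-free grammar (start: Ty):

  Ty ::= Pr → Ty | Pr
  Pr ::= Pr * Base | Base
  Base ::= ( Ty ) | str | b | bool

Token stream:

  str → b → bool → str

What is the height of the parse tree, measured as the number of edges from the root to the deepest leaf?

[Ty [Pr [Base str]] → [Ty [Pr [Base b]] → [Ty [Pr [Base bool]] → [Ty [Pr [Base str]]]]]]

6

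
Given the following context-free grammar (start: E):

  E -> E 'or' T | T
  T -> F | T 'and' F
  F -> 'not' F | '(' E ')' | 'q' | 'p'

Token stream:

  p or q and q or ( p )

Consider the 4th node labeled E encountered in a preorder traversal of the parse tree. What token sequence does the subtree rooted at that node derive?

p

[E [E [E [T [F p]]] or [T [T [F q]] and [F q]]] or [T [F ( [E [T [F p]]] )]]]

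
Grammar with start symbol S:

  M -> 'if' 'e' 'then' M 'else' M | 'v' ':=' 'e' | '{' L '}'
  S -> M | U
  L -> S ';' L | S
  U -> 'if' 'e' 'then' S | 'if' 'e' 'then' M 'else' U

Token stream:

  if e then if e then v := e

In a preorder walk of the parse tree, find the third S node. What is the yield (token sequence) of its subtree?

[S [U if e then [S [U if e then [S [M v := e]]]]]]

v := e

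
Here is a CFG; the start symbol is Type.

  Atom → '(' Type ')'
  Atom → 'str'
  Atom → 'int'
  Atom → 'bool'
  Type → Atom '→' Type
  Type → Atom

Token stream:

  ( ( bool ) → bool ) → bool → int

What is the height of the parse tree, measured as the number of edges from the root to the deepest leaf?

[Type [Atom ( [Type [Atom ( [Type [Atom bool]] )] → [Type [Atom bool]]] )] → [Type [Atom bool] → [Type [Atom int]]]]

6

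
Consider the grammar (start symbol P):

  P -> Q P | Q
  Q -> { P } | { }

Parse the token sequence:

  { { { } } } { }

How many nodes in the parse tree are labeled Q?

4

[P [Q { [P [Q { [P [Q { }]] }]] }] [P [Q { }]]]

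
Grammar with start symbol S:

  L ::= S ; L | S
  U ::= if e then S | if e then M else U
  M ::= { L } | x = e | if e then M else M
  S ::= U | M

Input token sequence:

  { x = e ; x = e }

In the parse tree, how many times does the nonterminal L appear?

[S [M { [L [S [M x = e]] ; [L [S [M x = e]]]] }]]

2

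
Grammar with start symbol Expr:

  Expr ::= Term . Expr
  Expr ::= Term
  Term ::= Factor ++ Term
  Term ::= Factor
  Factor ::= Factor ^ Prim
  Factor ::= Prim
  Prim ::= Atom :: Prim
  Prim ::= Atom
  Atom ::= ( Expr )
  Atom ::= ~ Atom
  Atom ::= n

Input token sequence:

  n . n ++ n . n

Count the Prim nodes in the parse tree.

[Expr [Term [Factor [Prim [Atom n]]]] . [Expr [Term [Factor [Prim [Atom n]]] ++ [Term [Factor [Prim [Atom n]]]]] . [Expr [Term [Factor [Prim [Atom n]]]]]]]

4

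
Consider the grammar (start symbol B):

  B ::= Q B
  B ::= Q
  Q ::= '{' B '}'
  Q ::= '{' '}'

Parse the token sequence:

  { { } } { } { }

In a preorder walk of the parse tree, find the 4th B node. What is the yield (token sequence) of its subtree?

{ }

[B [Q { [B [Q { }]] }] [B [Q { }] [B [Q { }]]]]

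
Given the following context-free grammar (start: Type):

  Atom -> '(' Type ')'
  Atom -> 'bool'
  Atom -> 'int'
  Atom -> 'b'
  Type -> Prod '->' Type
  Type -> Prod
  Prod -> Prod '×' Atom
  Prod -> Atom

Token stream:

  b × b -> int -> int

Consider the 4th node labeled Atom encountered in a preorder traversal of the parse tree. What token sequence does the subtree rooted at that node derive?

[Type [Prod [Prod [Atom b]] × [Atom b]] -> [Type [Prod [Atom int]] -> [Type [Prod [Atom int]]]]]

int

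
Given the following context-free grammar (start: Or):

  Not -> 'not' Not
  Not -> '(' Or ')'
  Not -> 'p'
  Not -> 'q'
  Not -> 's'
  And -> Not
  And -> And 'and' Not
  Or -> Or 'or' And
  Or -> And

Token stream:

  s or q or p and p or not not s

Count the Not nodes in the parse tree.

7

[Or [Or [Or [Or [And [Not s]]] or [And [Not q]]] or [And [And [Not p]] and [Not p]]] or [And [Not not [Not not [Not s]]]]]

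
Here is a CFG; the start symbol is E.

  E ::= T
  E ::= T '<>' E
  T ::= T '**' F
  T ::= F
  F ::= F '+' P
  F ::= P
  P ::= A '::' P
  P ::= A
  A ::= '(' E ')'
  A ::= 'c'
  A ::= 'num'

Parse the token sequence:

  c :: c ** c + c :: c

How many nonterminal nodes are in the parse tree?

[E [T [T [F [P [A c] :: [P [A c]]]]] ** [F [F [P [A c]]] + [P [A c] :: [P [A c]]]]]]

16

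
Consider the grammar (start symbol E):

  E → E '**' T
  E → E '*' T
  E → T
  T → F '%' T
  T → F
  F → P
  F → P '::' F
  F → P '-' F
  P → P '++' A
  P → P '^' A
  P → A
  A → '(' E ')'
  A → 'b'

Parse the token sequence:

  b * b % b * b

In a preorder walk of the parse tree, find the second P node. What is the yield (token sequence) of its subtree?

[E [E [E [T [F [P [A b]]]]] * [T [F [P [A b]]] % [T [F [P [A b]]]]]] * [T [F [P [A b]]]]]

b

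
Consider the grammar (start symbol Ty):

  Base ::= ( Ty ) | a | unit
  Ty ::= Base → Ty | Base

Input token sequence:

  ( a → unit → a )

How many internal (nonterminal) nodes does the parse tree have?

[Ty [Base ( [Ty [Base a] → [Ty [Base unit] → [Ty [Base a]]]] )]]

8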